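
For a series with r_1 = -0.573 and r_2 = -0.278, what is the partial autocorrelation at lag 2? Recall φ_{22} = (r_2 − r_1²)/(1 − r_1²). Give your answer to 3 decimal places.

φ_{22} = (r_2 − r_1²) / (1 − r_1²)
r_1² = (-0.573)² = 0.328329
Numerator = -0.278 − 0.3283 = -0.6063; denominator = 1 − 0.3283 = 0.6717
φ_{22} = -0.6063 / 0.6717 = -0.903

-0.903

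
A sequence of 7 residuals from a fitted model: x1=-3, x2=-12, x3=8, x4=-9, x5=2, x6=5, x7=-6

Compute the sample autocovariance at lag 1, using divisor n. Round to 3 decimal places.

-26.778

Mean x̄ = (-3 − 12 + 8 − 9 + 2 + 5 − 6)/7 = -2.1429
Deviations: -0.8571, -9.8571, 10.1429, -6.8571, 4.1429, 7.1429, -3.8571
Σ_{t=1}^{6}(x_t−x̄)(x_{t+1}−x̄) = -187.4490
γ_1 = -187.4490 / 7 = -26.778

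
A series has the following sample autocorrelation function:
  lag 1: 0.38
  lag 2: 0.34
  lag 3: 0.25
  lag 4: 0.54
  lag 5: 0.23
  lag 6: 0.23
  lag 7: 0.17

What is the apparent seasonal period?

The largest autocorrelation is r_4 = 0.54; the remaining lags stay at or below 0.38. The elevated value at lag 1 (0.38), dropping to 0.34 at lag 2, reflects decaying short-term dependence rather than seasonality.
The dominant spike at lag 4 indicates a seasonal period of 4.

4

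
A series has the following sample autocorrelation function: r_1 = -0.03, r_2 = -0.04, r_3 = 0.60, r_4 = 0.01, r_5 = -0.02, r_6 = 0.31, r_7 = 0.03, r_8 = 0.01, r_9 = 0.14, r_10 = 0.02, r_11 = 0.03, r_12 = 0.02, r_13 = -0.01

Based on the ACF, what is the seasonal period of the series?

3

The largest autocorrelation is r_3 = 0.60, with a weaker echo at lag 6 (0.31); the remaining lags stay at or below 0.14.
The dominant spike at lag 3 indicates a seasonal period of 3.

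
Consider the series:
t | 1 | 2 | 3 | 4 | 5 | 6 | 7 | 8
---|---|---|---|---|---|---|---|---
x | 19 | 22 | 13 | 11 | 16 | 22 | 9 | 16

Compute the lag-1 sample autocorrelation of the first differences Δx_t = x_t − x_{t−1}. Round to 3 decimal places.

First differences Δx: 3, -9, -2, 5, 6, -13, 7
Mean of differences = -0.4286
Numerator Σ(Δx_t−Δx̄)(Δx_{t+1}−Δx̄) = -163.7551
Denominator Σ(Δx_t−Δx̄)² = 371.7143
r_1(Δx) = -163.7551 / 371.7143 = -0.441

-0.441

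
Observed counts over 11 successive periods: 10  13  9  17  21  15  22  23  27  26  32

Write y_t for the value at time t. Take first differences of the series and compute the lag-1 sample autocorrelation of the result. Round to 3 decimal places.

First differences Δy: 3, -4, 8, 4, -6, 7, 1, 4, -1, 6
Mean of differences = 2.2000
Numerator Σ(Δy_t−Δȳ)(Δy_{t+1}−Δȳ) = -110.4400
Denominator Σ(Δy_t−Δȳ)² = 195.6000
r_1(Δy) = -110.4400 / 195.6000 = -0.565

-0.565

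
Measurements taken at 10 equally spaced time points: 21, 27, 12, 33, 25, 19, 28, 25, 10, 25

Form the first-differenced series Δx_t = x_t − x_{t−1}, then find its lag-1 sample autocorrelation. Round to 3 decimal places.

First differences Δx: 6, -15, 21, -8, -6, 9, -3, -15, 15
Mean of differences = 0.4444
Numerator Σ(Δx_t−Δx̄)(Δx_{t+1}−Δx̄) = -778.6420
Denominator Σ(Δx_t−Δx̄)² = 1340.2222
r_1(Δx) = -778.6420 / 1340.2222 = -0.581

-0.581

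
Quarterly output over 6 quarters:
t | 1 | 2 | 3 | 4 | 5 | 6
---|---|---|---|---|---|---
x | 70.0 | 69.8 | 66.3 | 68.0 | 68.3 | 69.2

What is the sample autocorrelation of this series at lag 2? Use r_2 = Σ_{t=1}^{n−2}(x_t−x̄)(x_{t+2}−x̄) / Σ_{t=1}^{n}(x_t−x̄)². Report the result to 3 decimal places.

-0.380

Mean x̄ = (70.0 + 69.8 + 66.3 + 68.0 + 68.3 + 69.2)/6 = 68.6000
Deviations from mean: 1.4000, 1.2000, -2.3000, -0.6000, -0.3000, 0.6000
Σ(x_t−x̄)(x_{t+2}−x̄) = (-3.2200) + (-0.7200) + (0.6900) + (-0.3600) = -3.6100
Denominator Σ(x_t−x̄)² = 9.5000
r_2 = -3.6100 / 9.5000 = -0.380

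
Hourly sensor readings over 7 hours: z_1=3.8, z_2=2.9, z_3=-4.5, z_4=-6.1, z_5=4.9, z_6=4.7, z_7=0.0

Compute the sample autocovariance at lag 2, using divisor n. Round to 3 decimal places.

-11.742

Mean z̄ = (3.8 + 2.9 − 4.5 − 6.1 + 4.9 + 4.7 + 0.0)/7 = 0.8143
Σ_{t=1}^{5}(z_t−z̄)(z_{t+2}−z̄) = -82.1947
γ_2 = -82.1947 / 7 = -11.742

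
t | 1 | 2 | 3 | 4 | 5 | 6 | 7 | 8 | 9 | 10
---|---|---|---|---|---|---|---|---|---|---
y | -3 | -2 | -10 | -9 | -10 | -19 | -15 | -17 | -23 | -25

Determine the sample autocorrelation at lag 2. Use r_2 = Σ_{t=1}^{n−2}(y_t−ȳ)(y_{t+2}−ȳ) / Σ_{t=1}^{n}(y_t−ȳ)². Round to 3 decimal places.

Mean ȳ = (-3 − 2 − 10 − 9 − 10 − 19 − 15 − 17 − 23 − 25)/10 = -13.3000
Numerator Σ_{t=1}^{8}(y_t−ȳ)(y_{t+2}−ȳ) = 144.2200
Denominator Σ(y_t−ȳ)² = 554.1000
r_2 = 144.2200 / 554.1000 = 0.260

0.260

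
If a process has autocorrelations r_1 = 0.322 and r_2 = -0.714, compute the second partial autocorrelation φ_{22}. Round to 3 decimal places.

φ_{22} = (r_2 − r_1²) / (1 − r_1²)
r_1² = (0.322)² = 0.103684
Numerator = -0.714 − 0.1037 = -0.8177; denominator = 1 − 0.1037 = 0.8963
φ_{22} = -0.8177 / 0.8963 = -0.912

-0.912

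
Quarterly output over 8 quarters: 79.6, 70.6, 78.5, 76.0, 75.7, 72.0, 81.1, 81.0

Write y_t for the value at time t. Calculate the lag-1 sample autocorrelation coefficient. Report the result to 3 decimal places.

Mean ȳ = (79.6 + 70.6 + 78.5 + 76.0 + 75.7 + 72.0 + 81.1 + 81.0)/8 = 76.8125
Deviations from mean: 2.7875, -6.2125, 1.6875, -0.8125, -1.1125, -4.8125, 4.2875, 4.1875
Numerator Σ_{t=1}^{7}(y_t−ȳ)(y_{t+1}−ȳ) = -25.5939
Denominator Σ(y_t−ȳ)² = 110.1888
r_1 = -25.5939 / 110.1888 = -0.232

-0.232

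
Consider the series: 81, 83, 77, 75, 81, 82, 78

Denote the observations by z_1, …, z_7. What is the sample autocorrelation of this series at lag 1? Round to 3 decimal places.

Mean z̄ = (81 + 83 + 77 + 75 + 81 + 82 + 78)/7 = 79.5714
Deviations from mean: 1.4286, 3.4286, -2.5714, -4.5714, 1.4286, 2.4286, -1.5714
Numerator Σ_{t=1}^{6}(z_t−z̄)(z_{t+1}−z̄) = 0.9592
Denominator Σ(z_t−z̄)² = 51.7143
r_1 = 0.9592 / 51.7143 = 0.019

0.019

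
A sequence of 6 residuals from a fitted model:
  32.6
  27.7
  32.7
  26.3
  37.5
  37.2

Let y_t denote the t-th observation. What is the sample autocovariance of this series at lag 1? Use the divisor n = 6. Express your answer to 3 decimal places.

Mean ȳ = (32.6 + 27.7 + 32.7 + 26.3 + 37.5 + 37.2)/6 = 32.3333
Σ_{t=1}^{5}(y_t−ȳ)(y_{t+1}−ȳ) = -11.1744
γ_1 = -11.1744 / 6 = -1.862

-1.862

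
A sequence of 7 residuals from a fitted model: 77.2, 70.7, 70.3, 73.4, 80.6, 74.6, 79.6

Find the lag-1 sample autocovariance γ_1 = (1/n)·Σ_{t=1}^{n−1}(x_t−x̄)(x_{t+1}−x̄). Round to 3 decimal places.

0.896

Mean x̄ = (77.2 + 70.7 + 70.3 + 73.4 + 80.6 + 74.6 + 79.6)/7 = 75.2000
Deviations: 2.0000, -4.5000, -4.9000, -1.8000, 5.4000, -0.6000, 4.4000
Σ_{t=1}^{6}(x_t−x̄)(x_{t+1}−x̄) = 6.2700
γ_1 = 6.2700 / 7 = 0.896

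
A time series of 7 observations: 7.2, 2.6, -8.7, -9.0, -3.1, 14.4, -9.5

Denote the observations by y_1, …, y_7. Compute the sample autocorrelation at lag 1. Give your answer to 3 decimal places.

-0.161

Mean ȳ = (7.2 + 2.6 − 8.7 − 9.0 − 3.1 + 14.4 − 9.5)/7 = -0.8714
Numerator Σ_{t=1}^{6}(y_t−ȳ)(y_{t+1}−ȳ) = -83.2108
Denominator Σ(y_t−ȳ)² = 517.1943
r_1 = -83.2108 / 517.1943 = -0.161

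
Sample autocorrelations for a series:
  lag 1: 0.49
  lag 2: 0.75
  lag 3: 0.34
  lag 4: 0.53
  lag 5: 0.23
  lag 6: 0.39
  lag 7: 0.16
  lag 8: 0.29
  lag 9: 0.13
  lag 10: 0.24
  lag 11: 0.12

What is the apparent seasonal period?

2

The largest autocorrelation is r_2 = 0.75, with a weaker echo at lag 4 (0.53); the remaining lags stay at or below 0.49.
The dominant spike at lag 2 indicates a seasonal period of 2.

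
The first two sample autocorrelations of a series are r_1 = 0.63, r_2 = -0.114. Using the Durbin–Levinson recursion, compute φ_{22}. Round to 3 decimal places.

-0.847

φ_{22} = (r_2 − r_1²) / (1 − r_1²)
r_1² = (0.63)² = 0.3969
Numerator = -0.114 − 0.3969 = -0.5109; denominator = 1 − 0.3969 = 0.6031
φ_{22} = -0.5109 / 0.6031 = -0.847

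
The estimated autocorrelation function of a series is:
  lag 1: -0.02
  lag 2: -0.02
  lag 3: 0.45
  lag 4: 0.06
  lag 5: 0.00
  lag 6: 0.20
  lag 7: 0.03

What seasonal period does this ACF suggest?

The largest autocorrelation is r_3 = 0.45, with a weaker echo at lag 6 (0.20); the remaining lags stay at or below 0.06.
The dominant spike at lag 3 indicates a seasonal period of 3.

3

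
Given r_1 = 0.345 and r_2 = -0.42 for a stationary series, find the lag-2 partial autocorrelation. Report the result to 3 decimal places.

-0.612

φ_{22} = (r_2 − r_1²) / (1 − r_1²)
r_1² = (0.345)² = 0.119025
Numerator = -0.42 − 0.1190 = -0.5390; denominator = 1 − 0.1190 = 0.8810
φ_{22} = -0.5390 / 0.8810 = -0.612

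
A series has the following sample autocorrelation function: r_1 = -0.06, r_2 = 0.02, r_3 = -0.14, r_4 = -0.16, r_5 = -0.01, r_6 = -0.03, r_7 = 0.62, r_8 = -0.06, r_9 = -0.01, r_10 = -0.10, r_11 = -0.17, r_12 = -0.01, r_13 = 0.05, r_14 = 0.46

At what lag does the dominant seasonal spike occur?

7

The largest autocorrelation is r_7 = 0.62, with a weaker echo at lag 14 (0.46); the remaining lags stay at or below 0.05.
The dominant spike at lag 7 indicates a seasonal period of 7.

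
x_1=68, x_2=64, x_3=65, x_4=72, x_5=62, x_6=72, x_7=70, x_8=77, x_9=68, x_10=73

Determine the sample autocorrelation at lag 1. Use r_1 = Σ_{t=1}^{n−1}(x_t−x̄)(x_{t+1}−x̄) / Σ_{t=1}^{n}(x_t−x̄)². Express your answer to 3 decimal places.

Mean x̄ = (68 + 64 + 65 + 72 + 62 + 72 + 70 + 77 + 68 + 73)/10 = 69.1000
Numerator Σ_{t=1}^{9}(x_t−x̄)(x_{t+1}−x̄) = -29.8100
Denominator Σ(x_t−x̄)² = 190.9000
r_1 = -29.8100 / 190.9000 = -0.156

-0.156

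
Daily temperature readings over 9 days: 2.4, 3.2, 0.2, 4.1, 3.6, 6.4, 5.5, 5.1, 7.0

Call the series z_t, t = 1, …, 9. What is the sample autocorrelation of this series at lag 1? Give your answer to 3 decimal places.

0.320

Mean z̄ = (2.4 + 3.2 + 0.2 + 4.1 + 3.6 + 6.4 + 5.5 + 5.1 + 7.0)/9 = 4.1667
Numerator Σ_{t=1}^{8}(z_t−z̄)(z_{t+1}−z̄) = 11.4456
Denominator Σ(z_t−z̄)² = 35.7800
r_1 = 11.4456 / 35.7800 = 0.320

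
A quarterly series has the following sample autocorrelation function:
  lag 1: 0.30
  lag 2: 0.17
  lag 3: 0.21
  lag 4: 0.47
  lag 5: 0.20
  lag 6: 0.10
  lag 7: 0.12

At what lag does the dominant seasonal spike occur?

4

The largest autocorrelation is r_4 = 0.47; the remaining lags stay at or below 0.30. The elevated value at lag 1 (0.30), dropping to 0.17 at lag 2, reflects decaying short-term dependence rather than seasonality.
The dominant spike at lag 4 indicates a seasonal period of 4.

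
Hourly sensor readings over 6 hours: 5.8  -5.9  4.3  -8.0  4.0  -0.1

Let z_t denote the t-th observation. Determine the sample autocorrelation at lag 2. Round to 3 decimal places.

0.540

Mean z̄ = (5.8 − 5.9 + 4.3 − 8.0 + 4.0 − 0.1)/6 = 0.0167
Deviations from mean: 5.7833, -5.9167, 4.2833, -8.0167, 3.9833, -0.1167
Σ(z_t−z̄)(z_{t+2}−z̄) = (24.7719) + (47.4319) + (17.0619) + (0.9353) = 90.2011
Denominator Σ(z_t−z̄)² = 166.9483
r_2 = 90.2011 / 166.9483 = 0.540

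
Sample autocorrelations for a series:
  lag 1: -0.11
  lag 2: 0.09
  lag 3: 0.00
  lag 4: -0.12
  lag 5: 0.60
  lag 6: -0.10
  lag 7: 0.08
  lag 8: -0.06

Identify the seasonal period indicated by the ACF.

5

The largest autocorrelation is r_5 = 0.60; the remaining lags stay at or below 0.09.
The dominant spike at lag 5 indicates a seasonal period of 5.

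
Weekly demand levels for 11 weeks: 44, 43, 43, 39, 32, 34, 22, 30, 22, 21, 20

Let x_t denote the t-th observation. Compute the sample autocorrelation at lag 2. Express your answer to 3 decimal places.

Mean x̄ = (44 + 43 + 43 + 39 + 32 + 34 + 22 + 30 + 22 + 21 + 20)/11 = 31.8182
Numerator Σ_{t=1}^{9}(x_t−x̄)(x_{t+2}−x̄) = 460.5702
Denominator Σ(x_t−x̄)² = 907.6364
r_2 = 460.5702 / 907.6364 = 0.507

0.507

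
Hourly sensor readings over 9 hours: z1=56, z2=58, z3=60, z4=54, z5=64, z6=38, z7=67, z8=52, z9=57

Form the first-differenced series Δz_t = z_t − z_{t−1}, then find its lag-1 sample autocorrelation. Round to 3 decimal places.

First differences Δz: 2, 2, -6, 10, -26, 29, -15, 5
Mean of differences = 0.1250
Numerator Σ(Δz_t−Δz̄)(Δz_{t+1}−Δz̄) = -1591.2656
Denominator Σ(Δz_t−Δz̄)² = 1910.8750
r_1(Δz) = -1591.2656 / 1910.8750 = -0.833

-0.833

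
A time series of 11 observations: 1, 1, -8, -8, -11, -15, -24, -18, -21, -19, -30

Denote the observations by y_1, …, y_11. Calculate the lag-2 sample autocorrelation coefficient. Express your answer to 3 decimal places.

Mean ȳ = (1 + 1 − 8 − 8 − 11 − 15 − 24 − 18 − 21 − 19 − 30)/11 = -13.8182
Numerator Σ_{t=1}^{9}(y_t−ȳ)(y_{t+2}−ȳ) = 369.2066
Denominator Σ(y_t−ȳ)² = 977.6364
r_2 = 369.2066 / 977.6364 = 0.378

0.378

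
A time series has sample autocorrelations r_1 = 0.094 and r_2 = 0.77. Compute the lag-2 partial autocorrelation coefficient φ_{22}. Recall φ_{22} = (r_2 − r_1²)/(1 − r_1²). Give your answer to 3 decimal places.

0.768

φ_{22} = (r_2 − r_1²) / (1 − r_1²)
r_1² = (0.094)² = 0.008836
Numerator = 0.77 − 0.0088 = 0.7612; denominator = 1 − 0.0088 = 0.9912
φ_{22} = 0.7612 / 0.9912 = 0.768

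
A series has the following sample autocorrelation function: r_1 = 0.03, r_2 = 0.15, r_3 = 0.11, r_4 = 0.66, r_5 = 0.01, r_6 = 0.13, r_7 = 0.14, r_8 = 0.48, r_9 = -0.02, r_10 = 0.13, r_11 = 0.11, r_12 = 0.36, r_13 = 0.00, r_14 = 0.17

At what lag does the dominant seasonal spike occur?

4

The largest autocorrelation is r_4 = 0.66, with weaker echoes at lags 8 (0.48) and 12 (0.36); the remaining lags stay at or below 0.17.
The dominant spike at lag 4 indicates a seasonal period of 4.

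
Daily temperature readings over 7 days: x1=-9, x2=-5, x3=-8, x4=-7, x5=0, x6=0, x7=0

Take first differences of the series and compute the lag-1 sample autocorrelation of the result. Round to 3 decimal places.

First differences Δx: 4, -3, 1, 7, 0, 0
Mean of differences = 1.5000
Numerator Σ(Δx_t−Δx̄)(Δx_{t+1}−Δx̄) = -17.7500
Denominator Σ(Δx_t−Δx̄)² = 61.5000
r_1(Δx) = -17.7500 / 61.5000 = -0.289

-0.289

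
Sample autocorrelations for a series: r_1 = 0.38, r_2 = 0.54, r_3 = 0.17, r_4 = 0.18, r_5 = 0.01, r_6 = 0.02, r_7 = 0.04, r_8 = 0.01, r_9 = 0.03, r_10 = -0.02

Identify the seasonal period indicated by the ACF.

The largest autocorrelation is r_2 = 0.54; the remaining lags stay at or below 0.38.
The dominant spike at lag 2 indicates a seasonal period of 2.

2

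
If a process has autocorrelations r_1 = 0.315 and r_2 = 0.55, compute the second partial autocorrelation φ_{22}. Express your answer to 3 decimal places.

φ_{22} = (r_2 − r_1²) / (1 − r_1²)
r_1² = (0.315)² = 0.099225
Numerator = 0.55 − 0.0992 = 0.4508; denominator = 1 − 0.0992 = 0.9008
φ_{22} = 0.4508 / 0.9008 = 0.500

0.500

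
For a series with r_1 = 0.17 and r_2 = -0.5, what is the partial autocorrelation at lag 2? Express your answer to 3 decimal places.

φ_{22} = (r_2 − r_1²) / (1 − r_1²)
r_1² = (0.17)² = 0.0289
Numerator = -0.5 − 0.0289 = -0.5289; denominator = 1 − 0.0289 = 0.9711
φ_{22} = -0.5289 / 0.9711 = -0.545

-0.545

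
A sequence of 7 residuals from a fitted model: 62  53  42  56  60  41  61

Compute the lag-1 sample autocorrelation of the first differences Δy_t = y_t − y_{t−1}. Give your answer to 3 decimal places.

First differences Δy: -9, -11, 14, 4, -19, 20
Mean of differences = -0.1667
Numerator Σ(Δy_t−Δȳ)(Δy_{t+1}−Δȳ) = -457.0278
Denominator Σ(Δy_t−Δȳ)² = 1174.8333
r_1(Δy) = -457.0278 / 1174.8333 = -0.389

-0.389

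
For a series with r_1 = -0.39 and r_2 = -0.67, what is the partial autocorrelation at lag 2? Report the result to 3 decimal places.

φ_{22} = (r_2 − r_1²) / (1 − r_1²)
r_1² = (-0.39)² = 0.1521
Numerator = -0.67 − 0.1521 = -0.8221; denominator = 1 − 0.1521 = 0.8479
φ_{22} = -0.8221 / 0.8479 = -0.970

-0.970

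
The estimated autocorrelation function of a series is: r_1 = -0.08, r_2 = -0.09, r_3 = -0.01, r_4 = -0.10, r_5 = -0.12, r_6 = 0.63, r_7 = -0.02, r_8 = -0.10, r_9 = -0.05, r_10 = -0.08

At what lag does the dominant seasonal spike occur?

The largest autocorrelation is r_6 = 0.63; the remaining lags stay at or below -0.01.
The dominant spike at lag 6 indicates a seasonal period of 6.

6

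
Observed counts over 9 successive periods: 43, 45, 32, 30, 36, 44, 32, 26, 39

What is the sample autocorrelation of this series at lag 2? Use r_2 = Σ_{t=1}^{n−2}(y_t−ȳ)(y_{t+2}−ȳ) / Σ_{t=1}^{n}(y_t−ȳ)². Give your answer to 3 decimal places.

-0.595

Mean ȳ = (43 + 45 + 32 + 30 + 36 + 44 + 32 + 26 + 39)/9 = 36.3333
Numerator Σ_{t=1}^{7}(y_t−ȳ)(y_{t+2}−ȳ) = -220.2222
Denominator Σ(y_t−ȳ)² = 370.0000
r_2 = -220.2222 / 370.0000 = -0.595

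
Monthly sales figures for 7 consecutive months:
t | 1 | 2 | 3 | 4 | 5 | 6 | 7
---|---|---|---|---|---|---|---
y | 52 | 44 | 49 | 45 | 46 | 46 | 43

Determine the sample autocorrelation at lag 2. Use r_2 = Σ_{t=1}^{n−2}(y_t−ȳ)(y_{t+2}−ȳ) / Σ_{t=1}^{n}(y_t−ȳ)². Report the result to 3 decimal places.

0.325

Mean ȳ = (52 + 44 + 49 + 45 + 46 + 46 + 43)/7 = 46.4286
Deviations from mean: 5.5714, -2.4286, 2.5714, -1.4286, -0.4286, -0.4286, -3.4286
Σ(y_t−ȳ)(y_{t+2}−ȳ) = (14.3265) + (3.4694) + (-1.1020) + (0.6122) + (1.4694) = 18.7755
Denominator Σ(y_t−ȳ)² = 57.7143
r_2 = 18.7755 / 57.7143 = 0.325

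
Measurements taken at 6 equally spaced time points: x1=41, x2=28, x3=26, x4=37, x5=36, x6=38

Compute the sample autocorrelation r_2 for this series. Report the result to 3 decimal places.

-0.432

Mean x̄ = (41 + 28 + 26 + 37 + 36 + 38)/6 = 34.3333
Deviations from mean: 6.6667, -6.3333, -8.3333, 2.6667, 1.6667, 3.6667
Numerator Σ_{t=1}^{4}(x_t−x̄)(x_{t+2}−x̄) = -76.5556
Denominator Σ(x_t−x̄)² = 177.3333
r_2 = -76.5556 / 177.3333 = -0.432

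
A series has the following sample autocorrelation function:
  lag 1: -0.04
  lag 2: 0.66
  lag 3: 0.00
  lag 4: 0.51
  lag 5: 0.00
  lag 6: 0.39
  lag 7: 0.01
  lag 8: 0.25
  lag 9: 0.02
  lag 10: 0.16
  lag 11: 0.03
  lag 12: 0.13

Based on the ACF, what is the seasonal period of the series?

The largest autocorrelation is r_2 = 0.66, with weaker echoes at lags 4 (0.51), 6 (0.39), 8 (0.25) and 10 (0.16); the remaining lags stay at or below 0.13.
The dominant spike at lag 2 indicates a seasonal period of 2.

2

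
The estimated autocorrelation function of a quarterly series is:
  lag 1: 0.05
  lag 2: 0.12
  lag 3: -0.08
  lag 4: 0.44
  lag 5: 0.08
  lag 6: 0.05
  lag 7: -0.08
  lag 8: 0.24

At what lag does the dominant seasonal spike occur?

The largest autocorrelation is r_4 = 0.44, with a weaker echo at lag 8 (0.24); the remaining lags stay at or below 0.12.
The dominant spike at lag 4 indicates a seasonal period of 4.

4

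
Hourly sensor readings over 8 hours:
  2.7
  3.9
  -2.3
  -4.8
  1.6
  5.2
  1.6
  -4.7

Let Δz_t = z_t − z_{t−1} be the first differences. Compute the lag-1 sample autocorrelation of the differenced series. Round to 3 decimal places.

0.147

First differences Δz: 1.2, -6.2, -2.5, 6.4, 3.6, -3.6, -6.3
Mean of differences = -1.0571
Numerator Σ(Δz_t−Δz̄)(Δz_{t+1}−Δz̄) = 21.2710
Denominator Σ(Δz_t−Δz̄)² = 144.8771
r_1(Δz) = 21.2710 / 144.8771 = 0.147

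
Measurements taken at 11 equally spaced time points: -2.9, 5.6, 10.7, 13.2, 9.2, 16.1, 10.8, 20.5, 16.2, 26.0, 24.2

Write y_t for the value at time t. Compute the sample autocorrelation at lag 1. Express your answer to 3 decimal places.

0.433

Mean ȳ = (-2.9 + 5.6 + 10.7 + 13.2 + 9.2 + 16.1 + 10.8 + 20.5 + 16.2 + 26.0 + 24.2)/11 = 13.6000
Numerator Σ_{t=1}^{10}(y_t−ȳ)(y_{t+1}−ȳ) = 302.4200
Denominator Σ(y_t−ȳ)² = 698.7600
r_1 = 302.4200 / 698.7600 = 0.433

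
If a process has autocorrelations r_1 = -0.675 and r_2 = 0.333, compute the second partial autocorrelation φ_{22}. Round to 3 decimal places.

φ_{22} = (r_2 − r_1²) / (1 − r_1²)
r_1² = (-0.675)² = 0.455625
Numerator = 0.333 − 0.4556 = -0.1226; denominator = 1 − 0.4556 = 0.5444
φ_{22} = -0.1226 / 0.5444 = -0.225

-0.225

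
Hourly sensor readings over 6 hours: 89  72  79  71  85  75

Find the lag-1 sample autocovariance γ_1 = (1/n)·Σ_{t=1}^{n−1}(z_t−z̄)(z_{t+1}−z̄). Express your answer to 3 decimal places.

-24.458

Mean z̄ = (89 + 72 + 79 + 71 + 85 + 75)/6 = 78.5000
Σ_{t=1}^{5}(z_t−z̄)(z_{t+1}−z̄) = -146.7500
γ_1 = -146.7500 / 6 = -24.458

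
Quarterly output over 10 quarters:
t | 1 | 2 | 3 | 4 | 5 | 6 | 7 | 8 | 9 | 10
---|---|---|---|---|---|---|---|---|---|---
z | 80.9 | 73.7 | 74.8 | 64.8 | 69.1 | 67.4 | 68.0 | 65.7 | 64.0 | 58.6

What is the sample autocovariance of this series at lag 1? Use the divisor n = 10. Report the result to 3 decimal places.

13.021

Mean z̄ = (80.9 + 73.7 + 74.8 + 64.8 + 69.1 + 67.4 + 68.0 + 65.7 + 64.0 + 58.6)/10 = 68.7000
Σ_{t=1}^{9}(z_t−z̄)(z_{t+1}−z̄) = 130.2100
γ_1 = 130.2100 / 10 = 13.021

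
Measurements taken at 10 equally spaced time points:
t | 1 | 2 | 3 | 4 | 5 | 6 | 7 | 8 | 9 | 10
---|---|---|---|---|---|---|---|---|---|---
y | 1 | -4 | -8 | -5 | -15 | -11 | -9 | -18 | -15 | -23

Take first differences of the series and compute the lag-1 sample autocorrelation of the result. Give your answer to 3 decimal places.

First differences Δy: -5, -4, 3, -10, 4, 2, -9, 3, -8
Mean of differences = -2.6667
Numerator Σ(Δy_t−Δȳ)(Δy_{t+1}−Δȳ) = -159.4444
Denominator Σ(Δy_t−Δȳ)² = 260.0000
r_1(Δy) = -159.4444 / 260.0000 = -0.613

-0.613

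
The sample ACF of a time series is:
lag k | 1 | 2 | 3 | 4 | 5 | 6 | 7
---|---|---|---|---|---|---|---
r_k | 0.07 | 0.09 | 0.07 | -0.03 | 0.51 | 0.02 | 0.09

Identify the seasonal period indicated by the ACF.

The largest autocorrelation is r_5 = 0.51; the remaining lags stay at or below 0.09.
The dominant spike at lag 5 indicates a seasonal period of 5.

5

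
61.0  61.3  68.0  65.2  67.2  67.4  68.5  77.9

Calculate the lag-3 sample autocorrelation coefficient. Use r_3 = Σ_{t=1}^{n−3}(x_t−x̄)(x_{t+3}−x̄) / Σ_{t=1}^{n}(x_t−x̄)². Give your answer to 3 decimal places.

0.050

Mean x̄ = (61.0 + 61.3 + 68.0 + 65.2 + 67.2 + 67.4 + 68.5 + 77.9)/8 = 67.0625
Numerator Σ_{t=1}^{5}(x_t−x̄)(x_{t+3}−x̄) = 9.6283
Denominator Σ(x_t−x̄)² = 193.9588
r_3 = 9.6283 / 193.9588 = 0.050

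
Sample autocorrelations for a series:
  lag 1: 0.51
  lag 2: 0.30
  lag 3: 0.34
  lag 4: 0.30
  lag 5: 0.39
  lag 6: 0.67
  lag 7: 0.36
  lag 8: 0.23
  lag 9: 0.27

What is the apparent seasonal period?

6

The largest autocorrelation is r_6 = 0.67; the remaining lags stay at or below 0.51. The elevated value at lag 1 (0.51), dropping to 0.30 at lag 2, reflects decaying short-term dependence rather than seasonality.
The dominant spike at lag 6 indicates a seasonal period of 6.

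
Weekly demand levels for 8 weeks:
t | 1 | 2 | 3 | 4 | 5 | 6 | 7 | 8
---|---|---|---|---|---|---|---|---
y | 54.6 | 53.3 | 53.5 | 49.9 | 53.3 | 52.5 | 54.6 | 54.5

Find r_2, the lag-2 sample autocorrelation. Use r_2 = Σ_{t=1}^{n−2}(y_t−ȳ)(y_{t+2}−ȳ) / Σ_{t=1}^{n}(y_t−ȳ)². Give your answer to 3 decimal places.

0.113

Mean ȳ = (54.6 + 53.3 + 53.5 + 49.9 + 53.3 + 52.5 + 54.6 + 54.5)/8 = 53.2750
Deviations from mean: 1.3250, 0.0250, 0.2250, -3.3750, 0.0250, -0.7750, 1.3250, 1.2250
Numerator Σ_{t=1}^{6}(y_t−ȳ)(y_{t+2}−ȳ) = 1.9188
Denominator Σ(y_t−ȳ)² = 17.0550
r_2 = 1.9188 / 17.0550 = 0.113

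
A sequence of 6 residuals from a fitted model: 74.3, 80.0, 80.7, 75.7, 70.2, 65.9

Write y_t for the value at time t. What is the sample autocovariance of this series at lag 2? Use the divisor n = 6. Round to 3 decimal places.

-5.229

Mean ȳ = (74.3 + 80.0 + 80.7 + 75.7 + 70.2 + 65.9)/6 = 74.4667
Deviations: -0.1667, 5.5333, 6.2333, 1.2333, -4.2667, -8.5667
Σ_{t=1}^{4}(y_t−ȳ)(y_{t+2}−ȳ) = -31.3756
γ_2 = -31.3756 / 6 = -5.229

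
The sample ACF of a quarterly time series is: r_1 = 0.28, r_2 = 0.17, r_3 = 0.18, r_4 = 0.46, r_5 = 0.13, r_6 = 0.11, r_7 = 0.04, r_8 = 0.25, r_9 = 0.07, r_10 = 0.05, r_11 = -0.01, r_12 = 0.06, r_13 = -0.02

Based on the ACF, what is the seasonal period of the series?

4

The largest autocorrelation is r_4 = 0.46; the remaining lags stay at or below 0.28. The elevated value at lag 1 (0.28), dropping to 0.17 at lag 2, reflects decaying short-term dependence rather than seasonality.
The dominant spike at lag 4 indicates a seasonal period of 4.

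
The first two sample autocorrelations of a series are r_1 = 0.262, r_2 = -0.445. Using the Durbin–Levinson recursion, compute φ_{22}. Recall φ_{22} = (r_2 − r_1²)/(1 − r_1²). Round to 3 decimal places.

-0.552

φ_{22} = (r_2 − r_1²) / (1 − r_1²)
r_1² = (0.262)² = 0.068644
Numerator = -0.445 − 0.0686 = -0.5136; denominator = 1 − 0.0686 = 0.9314
φ_{22} = -0.5136 / 0.9314 = -0.552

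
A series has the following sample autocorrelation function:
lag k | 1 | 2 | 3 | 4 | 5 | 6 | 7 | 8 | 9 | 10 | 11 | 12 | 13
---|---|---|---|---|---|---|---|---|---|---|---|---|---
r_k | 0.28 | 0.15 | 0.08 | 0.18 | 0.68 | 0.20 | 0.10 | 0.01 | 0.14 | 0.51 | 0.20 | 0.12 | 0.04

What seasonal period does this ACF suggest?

5

The largest autocorrelation is r_5 = 0.68, with a weaker echo at lag 10 (0.51); the remaining lags stay at or below 0.28. The elevated value at lag 1 (0.28), dropping to 0.15 at lag 2, reflects decaying short-term dependence rather than seasonality.
The dominant spike at lag 5 indicates a seasonal period of 5.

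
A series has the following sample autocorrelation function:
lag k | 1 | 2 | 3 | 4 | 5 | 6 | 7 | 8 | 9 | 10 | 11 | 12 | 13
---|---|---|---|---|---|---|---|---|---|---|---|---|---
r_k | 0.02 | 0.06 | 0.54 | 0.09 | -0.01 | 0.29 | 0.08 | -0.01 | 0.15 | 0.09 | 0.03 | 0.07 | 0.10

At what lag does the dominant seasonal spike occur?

The largest autocorrelation is r_3 = 0.54, with weaker echoes at lags 6 (0.29) and 9 (0.15); the remaining lags stay at or below 0.10.
The dominant spike at lag 3 indicates a seasonal period of 3.

3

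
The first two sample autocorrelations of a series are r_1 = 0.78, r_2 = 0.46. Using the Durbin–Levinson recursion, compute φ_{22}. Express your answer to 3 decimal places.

φ_{22} = (r_2 − r_1²) / (1 − r_1²)
r_1² = (0.78)² = 0.6084
Numerator = 0.46 − 0.6084 = -0.1484; denominator = 1 − 0.6084 = 0.3916
φ_{22} = -0.1484 / 0.3916 = -0.379

-0.379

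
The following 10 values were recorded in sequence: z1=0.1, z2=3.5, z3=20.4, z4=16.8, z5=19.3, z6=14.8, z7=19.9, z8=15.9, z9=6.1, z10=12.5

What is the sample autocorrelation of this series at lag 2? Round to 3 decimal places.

-0.162

Mean z̄ = (0.1 + 3.5 + 20.4 + 16.8 + 19.3 + 14.8 + 19.9 + 15.9 + 6.1 + 12.5)/10 = 12.9300
Numerator Σ_{t=1}^{8}(z_t−z̄)(z_{t+2}−z̄) = -76.4428
Denominator Σ(z_t−z̄)² = 472.6210
r_2 = -76.4428 / 472.6210 = -0.162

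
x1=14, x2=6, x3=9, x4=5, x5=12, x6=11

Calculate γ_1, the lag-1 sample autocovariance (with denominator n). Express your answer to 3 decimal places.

Mean x̄ = (14 + 6 + 9 + 5 + 12 + 11)/6 = 9.5000
Σ_{t=1}^{5}(x_t−x̄)(x_{t+1}−x̄) = -19.2500
γ_1 = -19.2500 / 6 = -3.208

-3.208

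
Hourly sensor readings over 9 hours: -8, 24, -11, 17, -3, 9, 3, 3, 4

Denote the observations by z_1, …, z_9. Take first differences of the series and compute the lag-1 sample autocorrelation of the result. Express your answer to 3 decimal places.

-0.818

First differences Δz: 32, -35, 28, -20, 12, -6, 0, 1
Mean of differences = 1.5000
Numerator Σ(Δz_t−Δz̄)(Δz_{t+1}−Δz̄) = -2942.7500
Denominator Σ(Δz_t−Δz̄)² = 3596.0000
r_1(Δz) = -2942.7500 / 3596.0000 = -0.818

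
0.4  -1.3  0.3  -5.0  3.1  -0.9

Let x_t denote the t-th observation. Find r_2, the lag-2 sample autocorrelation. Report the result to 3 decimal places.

Mean x̄ = (0.4 − 1.3 + 0.3 − 5.0 + 3.1 − 0.9)/6 = -0.5667
Σ(x_t−x̄)(x_{t+2}−x̄) = (0.8378) + (3.2511) + (3.1778) + (1.4778) = 8.7444
Denominator Σ(x_t−x̄)² = 35.4333
r_2 = 8.7444 / 35.4333 = 0.247

0.247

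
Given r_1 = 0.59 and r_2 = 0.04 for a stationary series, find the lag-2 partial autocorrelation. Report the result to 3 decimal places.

-0.473

φ_{22} = (r_2 − r_1²) / (1 − r_1²)
r_1² = (0.59)² = 0.3481
Numerator = 0.04 − 0.3481 = -0.3081; denominator = 1 − 0.3481 = 0.6519
φ_{22} = -0.3081 / 0.6519 = -0.473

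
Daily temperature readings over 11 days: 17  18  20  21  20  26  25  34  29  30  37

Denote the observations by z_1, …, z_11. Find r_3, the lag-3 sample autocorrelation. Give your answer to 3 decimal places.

Mean z̄ = (17 + 18 + 20 + 21 + 20 + 26 + 25 + 34 + 29 + 30 + 37)/11 = 25.1818
Numerator Σ_{t=1}^{8}(z_t−z̄)(z_{t+3}−z̄) = 128.7190
Denominator Σ(z_t−z̄)² = 445.6364
r_3 = 128.7190 / 445.6364 = 0.289

0.289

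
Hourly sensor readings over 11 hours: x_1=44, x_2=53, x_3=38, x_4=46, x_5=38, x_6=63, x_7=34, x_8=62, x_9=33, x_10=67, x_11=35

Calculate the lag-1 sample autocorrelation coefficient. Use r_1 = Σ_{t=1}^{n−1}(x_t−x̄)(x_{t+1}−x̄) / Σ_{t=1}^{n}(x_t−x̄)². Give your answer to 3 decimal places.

-0.831

Mean x̄ = (44 + 53 + 38 + 46 + 38 + 63 + 34 + 62 + 33 + 67 + 35)/11 = 46.6364
Numerator Σ_{t=1}^{10}(x_t−x̄)(x_{t+1}−x̄) = -1327.1322
Denominator Σ(x_t−x̄)² = 1596.5455
r_1 = -1327.1322 / 1596.5455 = -0.831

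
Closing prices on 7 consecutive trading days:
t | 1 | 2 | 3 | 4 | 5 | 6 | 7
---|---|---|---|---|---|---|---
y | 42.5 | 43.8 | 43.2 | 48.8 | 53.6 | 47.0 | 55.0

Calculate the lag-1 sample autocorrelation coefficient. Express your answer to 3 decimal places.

Mean ȳ = (42.5 + 43.8 + 43.2 + 48.8 + 53.6 + 47.0 + 55.0)/7 = 47.7000
Deviations from mean: -5.2000, -3.9000, -4.5000, 1.1000, 5.9000, -0.7000, 7.3000
Numerator Σ_{t=1}^{6}(y_t−ȳ)(y_{t+1}−ȳ) = 30.1300
Denominator Σ(y_t−ȳ)² = 152.3000
r_1 = 30.1300 / 152.3000 = 0.198

0.198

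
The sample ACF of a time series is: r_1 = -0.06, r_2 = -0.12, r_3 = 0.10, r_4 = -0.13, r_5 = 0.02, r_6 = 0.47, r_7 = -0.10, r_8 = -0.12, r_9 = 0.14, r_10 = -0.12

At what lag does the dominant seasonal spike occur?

6

The largest autocorrelation is r_6 = 0.47; the remaining lags stay at or below 0.14.
The dominant spike at lag 6 indicates a seasonal period of 6.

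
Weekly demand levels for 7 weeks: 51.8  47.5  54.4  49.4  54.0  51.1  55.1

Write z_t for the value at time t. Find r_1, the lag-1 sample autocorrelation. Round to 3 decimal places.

Mean z̄ = (51.8 + 47.5 + 54.4 + 49.4 + 54.0 + 51.1 + 55.1)/7 = 51.9000
Deviations from mean: -0.1000, -4.4000, 2.5000, -2.5000, 2.1000, -0.8000, 3.2000
Σ(z_t−z̄)(z_{t+1}−z̄) = (0.4400) + (-11.0000) + (-6.2500) + (-5.2500) + (-1.6800) + (-2.5600) = -26.3000
Denominator Σ(z_t−z̄)² = 47.1600
r_1 = -26.3000 / 47.1600 = -0.558

-0.558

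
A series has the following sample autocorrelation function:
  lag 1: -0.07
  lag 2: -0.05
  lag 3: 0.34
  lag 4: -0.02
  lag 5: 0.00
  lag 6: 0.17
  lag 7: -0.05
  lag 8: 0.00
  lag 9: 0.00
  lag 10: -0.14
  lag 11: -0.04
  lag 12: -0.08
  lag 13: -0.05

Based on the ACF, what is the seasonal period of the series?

The largest autocorrelation is r_3 = 0.34, with a weaker echo at lag 6 (0.17); the remaining lags stay at or below 0.00.
The dominant spike at lag 3 indicates a seasonal period of 3.

3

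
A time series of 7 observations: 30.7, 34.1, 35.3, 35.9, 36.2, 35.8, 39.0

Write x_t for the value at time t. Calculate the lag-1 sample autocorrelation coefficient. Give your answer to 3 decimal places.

Mean x̄ = (30.7 + 34.1 + 35.3 + 35.9 + 36.2 + 35.8 + 39.0)/7 = 35.2857
Deviations from mean: -4.5857, -1.1857, 0.0143, 0.6143, 0.9143, 0.5143, 3.7143
Numerator Σ_{t=1}^{6}(x_t−x̄)(x_{t+1}−x̄) = 8.3712
Denominator Σ(x_t−x̄)² = 37.7086
r_1 = 8.3712 / 37.7086 = 0.222

0.222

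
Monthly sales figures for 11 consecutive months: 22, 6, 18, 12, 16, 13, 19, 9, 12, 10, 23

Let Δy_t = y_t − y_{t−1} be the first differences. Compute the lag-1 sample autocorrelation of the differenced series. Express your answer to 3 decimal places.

-0.565

First differences Δy: -16, 12, -6, 4, -3, 6, -10, 3, -2, 13
Mean of differences = 0.1000
Numerator Σ(Δy_t−Δȳ)(Δy_{t+1}−Δȳ) = -440.4100
Denominator Σ(Δy_t−Δȳ)² = 778.9000
r_1(Δy) = -440.4100 / 778.9000 = -0.565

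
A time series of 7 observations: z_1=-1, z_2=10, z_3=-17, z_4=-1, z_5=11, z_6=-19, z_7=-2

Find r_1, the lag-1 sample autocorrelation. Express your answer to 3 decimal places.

-0.480

Mean z̄ = (-1 + 10 − 17 − 1 + 11 − 19 − 2)/7 = -2.7143
Σ(z_t−z̄)(z_{t+1}−z̄) = (21.7959) + (-181.6327) + (-24.4898) + (23.5102) + (-223.3469) + (-11.6327) = -395.7959
Denominator Σ(z_t−z̄)² = 825.4286
r_1 = -395.7959 / 825.4286 = -0.480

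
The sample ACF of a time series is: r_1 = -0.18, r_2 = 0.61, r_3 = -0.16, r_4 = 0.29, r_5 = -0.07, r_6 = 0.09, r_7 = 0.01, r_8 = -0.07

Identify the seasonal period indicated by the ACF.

The largest autocorrelation is r_2 = 0.61, with a weaker echo at lag 4 (0.29); the remaining lags stay at or below 0.09.
The dominant spike at lag 2 indicates a seasonal period of 2.

2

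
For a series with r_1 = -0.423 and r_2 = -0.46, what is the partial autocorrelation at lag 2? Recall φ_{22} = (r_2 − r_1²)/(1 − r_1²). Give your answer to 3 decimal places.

φ_{22} = (r_2 − r_1²) / (1 − r_1²)
r_1² = (-0.423)² = 0.178929
Numerator = -0.46 − 0.1789 = -0.6389; denominator = 1 − 0.1789 = 0.8211
φ_{22} = -0.6389 / 0.8211 = -0.778

-0.778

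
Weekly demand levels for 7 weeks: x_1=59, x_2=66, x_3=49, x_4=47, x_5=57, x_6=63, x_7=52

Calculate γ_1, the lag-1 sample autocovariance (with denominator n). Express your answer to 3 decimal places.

Mean x̄ = (59 + 66 + 49 + 47 + 57 + 63 + 52)/7 = 56.1429
Σ_{t=1}^{6}(x_t−x̄)(x_{t+1}−x̄) = -7.3061
γ_1 = -7.3061 / 7 = -1.044

-1.044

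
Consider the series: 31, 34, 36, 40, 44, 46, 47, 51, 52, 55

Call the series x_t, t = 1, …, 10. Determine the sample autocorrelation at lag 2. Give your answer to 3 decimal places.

0.422

Mean x̄ = (31 + 34 + 36 + 40 + 44 + 46 + 47 + 51 + 52 + 55)/10 = 43.6000
Numerator Σ_{t=1}^{8}(x_t−x̄)(x_{t+2}−x̄) = 250.6800
Denominator Σ(x_t−x̄)² = 594.4000
r_2 = 250.6800 / 594.4000 = 0.422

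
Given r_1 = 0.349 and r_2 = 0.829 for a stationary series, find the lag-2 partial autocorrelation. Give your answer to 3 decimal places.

φ_{22} = (r_2 − r_1²) / (1 − r_1²)
r_1² = (0.349)² = 0.121801
Numerator = 0.829 − 0.1218 = 0.7072; denominator = 1 − 0.1218 = 0.8782
φ_{22} = 0.7072 / 0.8782 = 0.805

0.805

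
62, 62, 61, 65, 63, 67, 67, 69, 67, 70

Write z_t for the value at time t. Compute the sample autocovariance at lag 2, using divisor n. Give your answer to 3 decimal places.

Mean z̄ = (62 + 62 + 61 + 65 + 63 + 67 + 67 + 69 + 67 + 70)/10 = 65.3000
Σ_{t=1}^{8}(z_t−z̄)(z_{t+2}−z̄) = 47.2200
γ_2 = 47.2200 / 10 = 4.722

4.722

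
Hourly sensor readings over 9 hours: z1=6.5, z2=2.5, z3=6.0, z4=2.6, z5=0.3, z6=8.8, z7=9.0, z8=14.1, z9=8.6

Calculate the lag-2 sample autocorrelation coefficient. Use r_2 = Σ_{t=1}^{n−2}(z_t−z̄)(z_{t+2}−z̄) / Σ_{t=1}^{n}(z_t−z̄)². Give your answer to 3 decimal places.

0.118

Mean z̄ = (6.5 + 2.5 + 6.0 + 2.6 + 0.3 + 8.8 + 9.0 + 14.1 + 8.6)/9 = 6.4889
Σ(z_t−z̄)(z_{t+2}−z̄) = (-0.0054) + (15.5123) + (3.0257) + (-8.9877) + (-15.5410) + (17.5901) + (5.3012) = 16.8953
Denominator Σ(z_t−z̄)² = 143.6089
r_2 = 16.8953 / 143.6089 = 0.118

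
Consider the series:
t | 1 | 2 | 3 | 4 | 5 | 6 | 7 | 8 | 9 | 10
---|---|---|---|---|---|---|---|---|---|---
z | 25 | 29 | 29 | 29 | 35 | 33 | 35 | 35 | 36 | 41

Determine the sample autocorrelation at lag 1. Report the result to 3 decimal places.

0.454

Mean z̄ = (25 + 29 + 29 + 29 + 35 + 33 + 35 + 35 + 36 + 41)/10 = 32.7000
Numerator Σ_{t=1}^{9}(z_t−z̄)(z_{t+1}−z̄) = 89.0100
Denominator Σ(z_t−z̄)² = 196.1000
r_1 = 89.0100 / 196.1000 = 0.454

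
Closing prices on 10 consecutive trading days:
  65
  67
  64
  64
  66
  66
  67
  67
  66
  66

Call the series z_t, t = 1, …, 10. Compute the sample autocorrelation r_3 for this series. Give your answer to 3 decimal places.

Mean z̄ = (65 + 67 + 64 + 64 + 66 + 66 + 67 + 67 + 66 + 66)/10 = 65.8000
Σ(z_t−z̄)(z_{t+3}−z̄) = (1.4400) + (0.2400) + (-0.3600) + (-2.1600) + (0.2400) + (0.0400) + (0.2400) = -0.3200
Denominator Σ(z_t−z̄)² = 11.6000
r_3 = -0.3200 / 11.6000 = -0.028

-0.028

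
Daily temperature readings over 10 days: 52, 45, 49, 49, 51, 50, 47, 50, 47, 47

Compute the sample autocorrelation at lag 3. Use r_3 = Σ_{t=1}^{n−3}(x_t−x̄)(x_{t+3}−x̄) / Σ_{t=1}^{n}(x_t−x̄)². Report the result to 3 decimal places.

Mean x̄ = (52 + 45 + 49 + 49 + 51 + 50 + 47 + 50 + 47 + 47)/10 = 48.7000
Σ(x_t−x̄)(x_{t+3}−x̄) = (0.9900) + (-8.5100) + (0.3900) + (-0.5100) + (2.9900) + (-2.2100) + (2.8900) = -3.9700
Denominator Σ(x_t−x̄)² = 42.1000
r_3 = -3.9700 / 42.1000 = -0.094

-0.094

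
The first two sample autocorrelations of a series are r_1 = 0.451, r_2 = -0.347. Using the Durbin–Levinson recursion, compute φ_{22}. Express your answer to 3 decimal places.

φ_{22} = (r_2 − r_1²) / (1 − r_1²)
r_1² = (0.451)² = 0.203401
Numerator = -0.347 − 0.2034 = -0.5504; denominator = 1 − 0.2034 = 0.7966
φ_{22} = -0.5504 / 0.7966 = -0.691

-0.691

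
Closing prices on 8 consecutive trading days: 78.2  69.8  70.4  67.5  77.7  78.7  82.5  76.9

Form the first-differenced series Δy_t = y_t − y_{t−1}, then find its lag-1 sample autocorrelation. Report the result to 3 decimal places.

-0.180

First differences Δy: -8.4, 0.6, -2.9, 10.2, 1.0, 3.8, -5.6
Mean of differences = -0.1857
Numerator Σ(Δy_t−Δȳ)(Δy_{t+1}−Δȳ) = -41.3159
Denominator Σ(Δy_t−Δȳ)² = 229.9286
r_1(Δy) = -41.3159 / 229.9286 = -0.180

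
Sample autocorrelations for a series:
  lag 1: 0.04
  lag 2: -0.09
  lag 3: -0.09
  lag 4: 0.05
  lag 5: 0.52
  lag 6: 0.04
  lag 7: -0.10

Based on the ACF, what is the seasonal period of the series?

5

The largest autocorrelation is r_5 = 0.52; the remaining lags stay at or below 0.05.
The dominant spike at lag 5 indicates a seasonal period of 5.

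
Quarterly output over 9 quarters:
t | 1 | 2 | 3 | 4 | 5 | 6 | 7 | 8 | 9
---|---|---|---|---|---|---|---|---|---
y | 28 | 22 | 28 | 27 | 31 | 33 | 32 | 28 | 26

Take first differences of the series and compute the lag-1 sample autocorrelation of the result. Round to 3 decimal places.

First differences Δy: -6, 6, -1, 4, 2, -1, -4, -2
Mean of differences = -0.2500
Numerator Σ(Δy_t−Δȳ)(Δy_{t+1}−Δȳ) = -26.5625
Denominator Σ(Δy_t−Δȳ)² = 113.5000
r_1(Δy) = -26.5625 / 113.5000 = -0.234

-0.234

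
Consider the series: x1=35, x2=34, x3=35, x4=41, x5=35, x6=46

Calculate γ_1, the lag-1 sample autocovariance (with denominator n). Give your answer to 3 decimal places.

-3.407

Mean x̄ = (35 + 34 + 35 + 41 + 35 + 46)/6 = 37.6667
Σ_{t=1}^{5}(x_t−x̄)(x_{t+1}−x̄) = -20.4444
γ_1 = -20.4444 / 6 = -3.407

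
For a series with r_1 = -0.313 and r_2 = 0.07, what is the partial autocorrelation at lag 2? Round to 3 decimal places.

φ_{22} = (r_2 − r_1²) / (1 − r_1²)
r_1² = (-0.313)² = 0.097969
Numerator = 0.07 − 0.0980 = -0.0280; denominator = 1 − 0.0980 = 0.9020
φ_{22} = -0.0280 / 0.9020 = -0.031

-0.031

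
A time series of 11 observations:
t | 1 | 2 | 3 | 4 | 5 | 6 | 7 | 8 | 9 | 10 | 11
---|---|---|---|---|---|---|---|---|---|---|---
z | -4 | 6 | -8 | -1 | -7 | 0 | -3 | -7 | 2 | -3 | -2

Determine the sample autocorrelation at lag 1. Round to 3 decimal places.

-0.616

Mean z̄ = (-4 + 6 − 8 − 1 − 7 + 0 − 3 − 7 + 2 − 3 − 2)/11 = -2.4545
Numerator Σ_{t=1}^{10}(z_t−z̄)(z_{t+1}−z̄) = -107.5702
Denominator Σ(z_t−z̄)² = 174.7273
r_1 = -107.5702 / 174.7273 = -0.616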